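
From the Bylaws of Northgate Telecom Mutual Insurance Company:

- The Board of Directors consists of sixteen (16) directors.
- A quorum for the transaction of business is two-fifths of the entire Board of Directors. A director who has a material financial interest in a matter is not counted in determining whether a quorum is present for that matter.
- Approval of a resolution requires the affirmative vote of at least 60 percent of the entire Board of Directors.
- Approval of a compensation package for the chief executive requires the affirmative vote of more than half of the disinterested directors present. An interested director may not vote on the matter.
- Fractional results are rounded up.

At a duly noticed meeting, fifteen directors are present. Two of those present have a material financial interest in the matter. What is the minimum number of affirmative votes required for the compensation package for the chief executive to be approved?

The compensation package for the chief executive requires a majority of the disinterested directors present (15 − 2 = 13).
A majority of 13 is 7.

7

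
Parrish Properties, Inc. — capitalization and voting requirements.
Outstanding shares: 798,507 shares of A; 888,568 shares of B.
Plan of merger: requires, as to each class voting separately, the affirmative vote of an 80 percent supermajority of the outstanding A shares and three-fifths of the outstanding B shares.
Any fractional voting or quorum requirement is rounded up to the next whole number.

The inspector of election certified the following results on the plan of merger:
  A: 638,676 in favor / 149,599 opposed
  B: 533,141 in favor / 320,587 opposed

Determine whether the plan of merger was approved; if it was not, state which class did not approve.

A: 4/5 of 798507 = 638805.60, rounded up to 638806; 638,806 required, 638,676 in favor — not approved.
B: 3/5 of 888568 = 533140.80, rounded up to 533141; 533,141 required, 533,141 in favor — approved.

Not approved — the A shares did not give the required vote.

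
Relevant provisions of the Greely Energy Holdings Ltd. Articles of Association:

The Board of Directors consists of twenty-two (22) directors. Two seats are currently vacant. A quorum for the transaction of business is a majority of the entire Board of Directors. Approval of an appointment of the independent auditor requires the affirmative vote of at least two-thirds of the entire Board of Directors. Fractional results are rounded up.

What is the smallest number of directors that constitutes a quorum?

A majority of 22 is 12.

12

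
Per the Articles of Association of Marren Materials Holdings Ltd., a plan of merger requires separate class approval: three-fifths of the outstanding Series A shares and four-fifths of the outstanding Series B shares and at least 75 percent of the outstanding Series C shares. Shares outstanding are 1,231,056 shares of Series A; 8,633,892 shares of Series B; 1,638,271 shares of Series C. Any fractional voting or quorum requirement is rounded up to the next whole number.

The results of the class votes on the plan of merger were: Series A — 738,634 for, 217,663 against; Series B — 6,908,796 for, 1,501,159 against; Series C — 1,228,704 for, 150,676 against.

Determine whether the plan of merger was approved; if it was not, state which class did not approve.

Approved — every class gave the required vote.

Series A: 3/5 of 1231056 = 738633.60, rounded up to 738634; 738,634 required, 738,634 in favor — approved.
Series B: 4/5 of 8633892 = 6907113.60, rounded up to 6907114; 6,907,114 required, 6,908,796 in favor — approved.
Series C: 3/4 of 1638271 = 1228703.25, rounded up to 1228704; 1,228,704 required, 1,228,704 in favor — approved.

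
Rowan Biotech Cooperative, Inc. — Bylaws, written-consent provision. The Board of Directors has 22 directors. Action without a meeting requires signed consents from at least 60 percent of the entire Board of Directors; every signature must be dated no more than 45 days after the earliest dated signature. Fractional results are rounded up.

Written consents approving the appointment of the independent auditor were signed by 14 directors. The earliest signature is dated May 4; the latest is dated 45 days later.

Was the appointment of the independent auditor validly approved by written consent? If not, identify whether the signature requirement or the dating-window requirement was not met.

Signatures required: at least 60 percent of 22 — 3/5 of 22 = 13.20, rounded up to 14, so 14 needed; 14 signed. Sufficient.
Dating window: the latest signature is 45 days after the earliest; the limit is 45 days. Within the window.

Effective — both the signature and dating-window requirements are satisfied.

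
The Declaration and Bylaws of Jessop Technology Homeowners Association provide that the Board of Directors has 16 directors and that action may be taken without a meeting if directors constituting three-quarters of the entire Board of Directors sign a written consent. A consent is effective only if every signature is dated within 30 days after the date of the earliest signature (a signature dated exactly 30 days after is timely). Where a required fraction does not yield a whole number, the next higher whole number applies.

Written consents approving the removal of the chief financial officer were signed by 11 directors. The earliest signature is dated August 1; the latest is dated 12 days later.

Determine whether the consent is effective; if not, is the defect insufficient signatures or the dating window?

Not effective — insufficient signatures.

Signatures required: three-quarters of 16 — 3/4 of 16 = 12, so 12 needed; 11 signed. Insufficient.
Dating window: the latest signature is 12 days after the earliest; the limit is 30 days. Within the window.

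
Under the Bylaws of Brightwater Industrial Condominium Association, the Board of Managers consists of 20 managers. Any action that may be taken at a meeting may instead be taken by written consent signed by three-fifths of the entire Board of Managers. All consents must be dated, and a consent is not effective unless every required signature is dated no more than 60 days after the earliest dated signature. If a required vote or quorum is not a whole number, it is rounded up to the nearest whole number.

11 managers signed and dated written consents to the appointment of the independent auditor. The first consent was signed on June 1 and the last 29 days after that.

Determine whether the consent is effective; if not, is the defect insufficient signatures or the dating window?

Signatures required: three-fifths of 20 — 3/5 of 20 = 12, so 12 needed; 11 signed. Insufficient.
Dating window: the latest signature is 29 days after the earliest; the limit is 60 days. Within the window.

Not effective — insufficient signatures.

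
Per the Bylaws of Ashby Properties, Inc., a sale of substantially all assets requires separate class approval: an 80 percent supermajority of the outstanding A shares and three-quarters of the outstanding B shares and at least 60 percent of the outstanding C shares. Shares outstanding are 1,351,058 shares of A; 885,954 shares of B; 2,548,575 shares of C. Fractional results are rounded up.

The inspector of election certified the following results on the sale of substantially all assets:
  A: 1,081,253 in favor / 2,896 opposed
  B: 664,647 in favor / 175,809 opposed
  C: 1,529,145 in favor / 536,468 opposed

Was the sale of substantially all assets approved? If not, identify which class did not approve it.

A: 4/5 of 1351058 = 1080846.40, rounded up to 1080847; 1,080,847 required, 1,081,253 in favor — approved.
B: 3/4 of 885954 = 664465.50, rounded up to 664466; 664,466 required, 664,647 in favor — approved.
C: 3/5 of 2548575 = 1529145; 1,529,145 required, 1,529,145 in favor — approved.

Approved — every class gave the required vote.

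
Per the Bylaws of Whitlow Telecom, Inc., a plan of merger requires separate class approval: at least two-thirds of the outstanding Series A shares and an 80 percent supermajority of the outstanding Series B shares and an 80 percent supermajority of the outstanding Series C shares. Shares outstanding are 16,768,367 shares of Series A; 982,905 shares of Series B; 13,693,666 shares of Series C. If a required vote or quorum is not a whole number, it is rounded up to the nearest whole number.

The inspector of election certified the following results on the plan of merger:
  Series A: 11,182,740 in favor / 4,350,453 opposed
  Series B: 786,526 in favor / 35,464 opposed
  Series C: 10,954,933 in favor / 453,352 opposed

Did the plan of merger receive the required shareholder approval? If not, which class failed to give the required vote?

Series A: 2/3 of 16768367 = 11178911.33, rounded up to 11178912; 11,178,912 required, 11,182,740 in favor — approved.
Series B: 4/5 of 982905 = 786324; 786,324 required, 786,526 in favor — approved.
Series C: 4/5 of 13693666 = 10954932.80, rounded up to 10954933; 10,954,933 required, 10,954,933 in favor — approved.

Approved — every class gave the required vote.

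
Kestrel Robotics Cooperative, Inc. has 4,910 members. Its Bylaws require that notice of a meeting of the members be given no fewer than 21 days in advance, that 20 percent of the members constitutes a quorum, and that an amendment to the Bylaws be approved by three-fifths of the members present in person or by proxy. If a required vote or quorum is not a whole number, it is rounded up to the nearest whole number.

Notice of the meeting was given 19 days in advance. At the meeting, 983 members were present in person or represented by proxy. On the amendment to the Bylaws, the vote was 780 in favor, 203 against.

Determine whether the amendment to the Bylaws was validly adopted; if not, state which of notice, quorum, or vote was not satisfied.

Notice: 19 days given; 21 required. Not satisfied.
Quorum: 20% of 4,910 = 982; 983 present. Satisfied.
Vote: requires three-fifths of those present (983); 3/5 of 983 = 589.80, rounded up to 590, so 590 needed; 780 in favor. Satisfied.

Invalid — notice requirement not satisfied.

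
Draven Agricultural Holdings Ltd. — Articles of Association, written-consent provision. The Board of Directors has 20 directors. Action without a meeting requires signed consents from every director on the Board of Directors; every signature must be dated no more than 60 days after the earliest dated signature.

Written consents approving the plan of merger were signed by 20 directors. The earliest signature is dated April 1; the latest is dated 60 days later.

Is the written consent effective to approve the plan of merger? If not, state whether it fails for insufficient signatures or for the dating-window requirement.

Effective — both the signature and dating-window requirements are satisfied.

Signatures required: every one of 20 — unanimous means all 20, so 20 needed; 20 signed. Sufficient.
Dating window: the latest signature is 60 days after the earliest; the limit is 60 days. Within the window.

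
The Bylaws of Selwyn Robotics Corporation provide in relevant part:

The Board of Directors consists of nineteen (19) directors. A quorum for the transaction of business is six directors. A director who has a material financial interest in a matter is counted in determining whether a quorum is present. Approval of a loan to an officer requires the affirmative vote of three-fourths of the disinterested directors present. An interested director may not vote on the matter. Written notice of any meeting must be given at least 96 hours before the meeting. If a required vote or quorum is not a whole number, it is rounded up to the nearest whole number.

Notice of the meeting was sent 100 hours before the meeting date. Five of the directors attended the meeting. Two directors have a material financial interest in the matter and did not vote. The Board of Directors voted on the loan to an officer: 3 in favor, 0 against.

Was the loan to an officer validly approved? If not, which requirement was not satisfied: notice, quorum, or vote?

Notice: 100 hours given; 96 required (100 ≥ 96). Satisfied.
Quorum: 5 present (interested directors count toward quorum); quorum is 6. Not satisfied.
Vote: the loan to an officer requires three-fourths of the disinterested directors present (5 − 2 = 3). 3/4 of 3 = 2.25, rounded up to 3, so 3 affirmative votes are needed; 3 voted in favor. Satisfied. (Moot — without a quorum no business can be validly transacted.)

Invalid — quorum requirement not satisfied.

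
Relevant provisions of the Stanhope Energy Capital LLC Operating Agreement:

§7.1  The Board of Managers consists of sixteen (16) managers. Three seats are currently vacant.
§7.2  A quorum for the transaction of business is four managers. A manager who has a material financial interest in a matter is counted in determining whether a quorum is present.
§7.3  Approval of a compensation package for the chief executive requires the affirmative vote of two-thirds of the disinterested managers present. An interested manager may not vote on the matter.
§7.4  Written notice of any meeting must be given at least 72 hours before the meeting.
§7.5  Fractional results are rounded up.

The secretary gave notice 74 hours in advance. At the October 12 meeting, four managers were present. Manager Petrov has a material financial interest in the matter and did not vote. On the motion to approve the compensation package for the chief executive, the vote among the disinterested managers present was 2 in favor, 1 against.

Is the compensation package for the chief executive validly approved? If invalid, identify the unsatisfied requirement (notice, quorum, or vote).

Notice: 74 hours given; 72 required (74 ≥ 72). Satisfied.
Quorum: 4 present (interested managers count toward quorum); quorum is 4. Satisfied.
Vote: the compensation package for the chief executive requires two-thirds of the disinterested managers present (4 − 1 = 3). 2/3 of 3 = 2, so 2 affirmative votes are needed; 2 voted in favor. Satisfied.

Valid — all requirements satisfied.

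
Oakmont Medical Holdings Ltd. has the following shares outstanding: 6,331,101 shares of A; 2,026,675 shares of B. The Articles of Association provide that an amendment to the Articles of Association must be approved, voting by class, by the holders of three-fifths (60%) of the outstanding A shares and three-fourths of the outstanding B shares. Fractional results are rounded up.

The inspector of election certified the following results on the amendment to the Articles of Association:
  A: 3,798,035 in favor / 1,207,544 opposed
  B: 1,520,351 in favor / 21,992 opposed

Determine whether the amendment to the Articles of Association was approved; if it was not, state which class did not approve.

A: 3/5 of 6331101 = 3798660.60, rounded up to 3798661; 3,798,661 required, 3,798,035 in favor — not approved.
B: 3/4 of 2026675 = 1520006.25, rounded up to 1520007; 1,520,007 required, 1,520,351 in favor — approved.

Not approved — the A shares did not give the required vote.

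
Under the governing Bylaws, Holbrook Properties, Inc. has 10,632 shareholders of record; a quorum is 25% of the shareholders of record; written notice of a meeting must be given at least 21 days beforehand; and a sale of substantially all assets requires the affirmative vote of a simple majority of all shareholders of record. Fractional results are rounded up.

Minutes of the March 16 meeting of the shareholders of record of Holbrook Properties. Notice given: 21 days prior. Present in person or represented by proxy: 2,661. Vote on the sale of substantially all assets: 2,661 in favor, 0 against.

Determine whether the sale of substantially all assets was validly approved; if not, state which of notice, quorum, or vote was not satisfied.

Invalid — vote requirement not satisfied.

Notice: 21 days given; 21 required. Satisfied.
Quorum: 25% of 10,632 = 2,658; 2,661 present. Satisfied.
Vote: requires a majority of all shareholders of record (10,632); a majority of 10632 is 5317, so 5,317 needed; 2,661 in favor. Not satisfied.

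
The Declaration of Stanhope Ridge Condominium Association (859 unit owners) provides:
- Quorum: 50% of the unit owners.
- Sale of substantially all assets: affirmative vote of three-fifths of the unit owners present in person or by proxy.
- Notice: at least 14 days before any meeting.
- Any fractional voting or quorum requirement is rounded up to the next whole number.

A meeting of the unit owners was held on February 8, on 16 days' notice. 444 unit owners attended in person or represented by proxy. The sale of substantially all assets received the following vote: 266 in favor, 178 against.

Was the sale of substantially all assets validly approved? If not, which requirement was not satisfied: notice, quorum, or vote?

Notice: 16 days given; 14 required. Satisfied.
Quorum: 50% of 859 = 429.50, rounded up to 430; 444 present. Satisfied.
Vote: requires three-fifths of those present (444); 3/5 of 444 = 266.40, rounded up to 267, so 267 needed; 266 in favor. Not satisfied.

Invalid — vote requirement not satisfied.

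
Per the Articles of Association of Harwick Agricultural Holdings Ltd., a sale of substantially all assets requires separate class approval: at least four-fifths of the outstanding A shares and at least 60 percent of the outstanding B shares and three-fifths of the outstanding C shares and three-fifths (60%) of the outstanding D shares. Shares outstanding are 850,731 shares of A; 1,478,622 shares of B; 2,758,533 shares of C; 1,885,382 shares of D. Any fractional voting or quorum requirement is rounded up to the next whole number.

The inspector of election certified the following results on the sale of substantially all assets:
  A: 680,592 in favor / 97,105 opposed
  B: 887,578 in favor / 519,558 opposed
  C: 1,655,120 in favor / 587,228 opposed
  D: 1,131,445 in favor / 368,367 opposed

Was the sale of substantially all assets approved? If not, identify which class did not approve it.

A: 4/5 of 850731 = 680584.80, rounded up to 680585; 680,585 required, 680,592 in favor — approved.
B: 3/5 of 1478622 = 887173.20, rounded up to 887174; 887,174 required, 887,578 in favor — approved.
C: 3/5 of 2758533 = 1655119.80, rounded up to 1655120; 1,655,120 required, 1,655,120 in favor — approved.
D: 3/5 of 1885382 = 1131229.20, rounded up to 1131230; 1,131,230 required, 1,131,445 in favor — approved.

Approved — every class gave the required vote.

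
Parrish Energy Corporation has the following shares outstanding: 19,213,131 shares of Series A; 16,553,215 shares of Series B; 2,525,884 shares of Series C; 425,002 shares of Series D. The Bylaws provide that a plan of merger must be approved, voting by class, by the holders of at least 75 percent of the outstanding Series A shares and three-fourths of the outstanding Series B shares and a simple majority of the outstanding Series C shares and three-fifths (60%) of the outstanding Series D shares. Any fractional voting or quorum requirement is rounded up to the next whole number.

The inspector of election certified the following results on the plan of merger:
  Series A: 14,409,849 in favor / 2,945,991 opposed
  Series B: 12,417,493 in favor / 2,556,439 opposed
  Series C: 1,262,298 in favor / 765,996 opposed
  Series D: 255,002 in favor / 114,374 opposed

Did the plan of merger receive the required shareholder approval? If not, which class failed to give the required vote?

Not approved — the Series C shares did not give the required vote.

Series A: 3/4 of 19213131 = 14409848.25, rounded up to 14409849; 14,409,849 required, 14,409,849 in favor — approved.
Series B: 3/4 of 16553215 = 12414911.25, rounded up to 12414912; 12,414,912 required, 12,417,493 in favor — approved.
Series C: a majority of 2525884 is 1262943; 1,262,943 required, 1,262,298 in favor — not approved.
Series D: 3/5 of 425002 = 255001.20, rounded up to 255002; 255,002 required, 255,002 in favor — approved.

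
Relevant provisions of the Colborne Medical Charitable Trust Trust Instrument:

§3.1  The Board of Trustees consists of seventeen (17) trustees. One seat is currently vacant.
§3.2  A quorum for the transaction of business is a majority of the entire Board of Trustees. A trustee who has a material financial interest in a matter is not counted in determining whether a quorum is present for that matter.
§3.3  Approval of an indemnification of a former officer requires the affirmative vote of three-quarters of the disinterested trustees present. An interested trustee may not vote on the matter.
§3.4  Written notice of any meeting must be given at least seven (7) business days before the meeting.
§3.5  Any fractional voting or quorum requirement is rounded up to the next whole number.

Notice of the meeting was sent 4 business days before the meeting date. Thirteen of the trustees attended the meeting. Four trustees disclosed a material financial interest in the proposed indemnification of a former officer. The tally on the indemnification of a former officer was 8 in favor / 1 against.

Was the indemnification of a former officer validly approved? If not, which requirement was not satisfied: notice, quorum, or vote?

Notice: 4 business days given; 7 required (4 < 7). Not satisfied.
Quorum: 13 present, but the 4 interested trustees do not count, leaving 9. Quorum is 9. Satisfied.
Vote: the indemnification of a former officer requires three-fourths of the disinterested trustees present (13 − 4 = 9). 3/4 of 9 = 6.75, rounded up to 7, so 7 affirmative votes are needed; 8 voted in favor. Satisfied.

Invalid — notice requirement not satisfied.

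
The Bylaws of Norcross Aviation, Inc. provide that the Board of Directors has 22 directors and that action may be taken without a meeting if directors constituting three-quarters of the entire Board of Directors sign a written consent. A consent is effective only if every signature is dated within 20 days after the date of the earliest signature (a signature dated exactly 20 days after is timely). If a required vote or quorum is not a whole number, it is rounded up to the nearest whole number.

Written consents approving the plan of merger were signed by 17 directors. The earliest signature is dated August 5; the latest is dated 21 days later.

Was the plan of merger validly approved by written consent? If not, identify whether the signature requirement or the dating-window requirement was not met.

Signatures required: three-quarters of 22 — 3/4 of 22 = 16.50, rounded up to 17, so 17 needed; 17 signed. Sufficient.
Dating window: the latest signature is 21 days after the earliest; the limit is 20 days. Outside the window.

Not effective — dating-window requirement not satisfied.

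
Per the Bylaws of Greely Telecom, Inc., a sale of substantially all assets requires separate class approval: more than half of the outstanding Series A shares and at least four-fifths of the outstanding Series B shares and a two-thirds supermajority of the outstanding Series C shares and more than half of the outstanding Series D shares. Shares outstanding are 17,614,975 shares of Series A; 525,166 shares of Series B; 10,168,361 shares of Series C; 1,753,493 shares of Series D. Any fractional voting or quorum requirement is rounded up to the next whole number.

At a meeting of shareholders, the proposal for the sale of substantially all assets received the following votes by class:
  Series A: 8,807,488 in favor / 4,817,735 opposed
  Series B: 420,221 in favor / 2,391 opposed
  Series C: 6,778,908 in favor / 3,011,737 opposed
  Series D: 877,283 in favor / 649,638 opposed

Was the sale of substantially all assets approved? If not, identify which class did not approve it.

Series A: a majority of 17614975 is 8807488; 8,807,488 required, 8,807,488 in favor — approved.
Series B: 4/5 of 525166 = 420132.80, rounded up to 420133; 420,133 required, 420,221 in favor — approved.
Series C: 2/3 of 10168361 = 6778907.33, rounded up to 6778908; 6,778,908 required, 6,778,908 in favor — approved.
Series D: a majority of 1753493 is 876747; 876,747 required, 877,283 in favor — approved.

Approved — every class gave the required vote.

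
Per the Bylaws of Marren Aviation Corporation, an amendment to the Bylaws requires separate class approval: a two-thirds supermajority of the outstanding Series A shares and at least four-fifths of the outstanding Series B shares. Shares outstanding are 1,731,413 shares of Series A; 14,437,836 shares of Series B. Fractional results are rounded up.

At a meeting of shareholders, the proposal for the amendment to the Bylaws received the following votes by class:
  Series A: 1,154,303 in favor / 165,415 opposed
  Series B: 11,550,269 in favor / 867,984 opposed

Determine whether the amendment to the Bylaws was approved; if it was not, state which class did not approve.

Approved — every class gave the required vote.

Series A: 2/3 of 1731413 = 1154275.33, rounded up to 1154276; 1,154,276 required, 1,154,303 in favor — approved.
Series B: 4/5 of 14437836 = 11550268.80, rounded up to 11550269; 11,550,269 required, 11,550,269 in favor — approved.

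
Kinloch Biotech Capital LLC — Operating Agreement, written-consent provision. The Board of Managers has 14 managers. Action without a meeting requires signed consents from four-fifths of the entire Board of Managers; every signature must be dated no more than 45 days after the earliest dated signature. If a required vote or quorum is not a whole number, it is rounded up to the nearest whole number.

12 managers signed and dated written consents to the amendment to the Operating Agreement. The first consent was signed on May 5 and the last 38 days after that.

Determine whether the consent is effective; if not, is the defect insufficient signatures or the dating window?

Effective — both the signature and dating-window requirements are satisfied.

Signatures required: four-fifths of 14 — 4/5 of 14 = 11.20, rounded up to 12, so 12 needed; 12 signed. Sufficient.
Dating window: the latest signature is 38 days after the earliest; the limit is 45 days. Within the window.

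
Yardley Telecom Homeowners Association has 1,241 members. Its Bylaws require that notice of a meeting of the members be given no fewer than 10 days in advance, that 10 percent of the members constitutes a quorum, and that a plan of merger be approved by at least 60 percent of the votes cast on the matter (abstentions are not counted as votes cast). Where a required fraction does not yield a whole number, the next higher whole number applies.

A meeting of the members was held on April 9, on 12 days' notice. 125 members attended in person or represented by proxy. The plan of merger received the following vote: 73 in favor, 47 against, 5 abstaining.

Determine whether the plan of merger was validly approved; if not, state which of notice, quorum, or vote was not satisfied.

Notice: 12 days given; 10 required. Satisfied.
Quorum: 10% of 1,241 = 124.10, rounded up to 125; 125 present. Satisfied.
Vote: requires three-fifths of the votes cast (125 − 5 abstaining = 120); 3/5 of 120 = 72, so 72 needed; 73 in favor. Satisfied.

Valid — all requirements satisfied.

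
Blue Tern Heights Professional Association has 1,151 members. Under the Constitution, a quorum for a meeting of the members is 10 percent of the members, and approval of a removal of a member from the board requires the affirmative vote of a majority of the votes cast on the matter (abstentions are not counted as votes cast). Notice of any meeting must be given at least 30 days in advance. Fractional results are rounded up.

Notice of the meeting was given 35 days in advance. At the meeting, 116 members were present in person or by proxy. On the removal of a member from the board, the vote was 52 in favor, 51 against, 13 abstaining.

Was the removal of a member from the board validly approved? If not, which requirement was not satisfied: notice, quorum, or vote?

Valid — all requirements satisfied.

Notice: 35 days given; 30 required. Satisfied.
Quorum: 10% of 1,151 = 115.10, rounded up to 116; 116 present. Satisfied.
Vote: requires a majority of the votes cast (116 − 13 abstaining = 103); a majority of 103 is 52, so 52 needed; 52 in favor. Satisfied.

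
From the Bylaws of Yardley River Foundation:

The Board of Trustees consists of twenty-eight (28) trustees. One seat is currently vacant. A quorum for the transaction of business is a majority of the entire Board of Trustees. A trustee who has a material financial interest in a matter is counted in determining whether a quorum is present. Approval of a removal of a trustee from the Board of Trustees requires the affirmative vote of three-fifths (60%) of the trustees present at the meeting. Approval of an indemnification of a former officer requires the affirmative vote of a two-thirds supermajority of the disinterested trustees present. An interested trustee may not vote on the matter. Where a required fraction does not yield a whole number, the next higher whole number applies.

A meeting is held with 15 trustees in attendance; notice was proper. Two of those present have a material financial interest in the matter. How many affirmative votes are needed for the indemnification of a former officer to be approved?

The indemnification of a former officer requires two-thirds of the disinterested trustees present (15 − 2 = 13).
2/3 of 13 = 8.67, rounded up to 9.

9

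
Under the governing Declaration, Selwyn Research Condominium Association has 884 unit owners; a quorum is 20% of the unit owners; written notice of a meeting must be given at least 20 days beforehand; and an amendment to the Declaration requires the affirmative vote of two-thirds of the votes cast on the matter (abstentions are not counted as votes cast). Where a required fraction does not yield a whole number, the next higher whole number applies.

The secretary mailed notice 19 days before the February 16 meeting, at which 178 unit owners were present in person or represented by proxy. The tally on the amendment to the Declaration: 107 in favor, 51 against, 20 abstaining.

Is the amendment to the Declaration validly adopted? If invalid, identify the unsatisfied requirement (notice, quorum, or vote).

Notice: 19 days given; 20 required. Not satisfied.
Quorum: 20% of 884 = 176.80, rounded up to 177; 178 present. Satisfied.
Vote: requires two-thirds of the votes cast (178 − 20 abstaining = 158); 2/3 of 158 = 105.33, rounded up to 106, so 106 needed; 107 in favor. Satisfied.

Invalid — notice requirement not satisfied.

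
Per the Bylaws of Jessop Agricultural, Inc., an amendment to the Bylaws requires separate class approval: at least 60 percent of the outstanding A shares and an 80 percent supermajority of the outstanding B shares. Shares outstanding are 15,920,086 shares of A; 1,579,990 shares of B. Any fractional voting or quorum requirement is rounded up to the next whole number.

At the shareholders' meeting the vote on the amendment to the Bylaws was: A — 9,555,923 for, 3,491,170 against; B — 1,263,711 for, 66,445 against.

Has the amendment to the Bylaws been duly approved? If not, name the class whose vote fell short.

A: 3/5 of 15920086 = 9552051.60, rounded up to 9552052; 9,552,052 required, 9,555,923 in favor — approved.
B: 4/5 of 1579990 = 1263992; 1,263,992 required, 1,263,711 in favor — not approved.

Not approved — the B shares did not give the required vote.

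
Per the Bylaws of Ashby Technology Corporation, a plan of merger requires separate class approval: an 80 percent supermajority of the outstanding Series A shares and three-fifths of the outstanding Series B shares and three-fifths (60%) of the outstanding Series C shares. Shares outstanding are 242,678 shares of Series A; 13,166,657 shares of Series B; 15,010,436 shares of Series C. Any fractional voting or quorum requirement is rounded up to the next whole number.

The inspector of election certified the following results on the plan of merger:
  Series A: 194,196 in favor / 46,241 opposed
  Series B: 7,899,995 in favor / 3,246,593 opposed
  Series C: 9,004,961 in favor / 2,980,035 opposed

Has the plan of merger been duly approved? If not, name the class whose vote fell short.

Series A: 4/5 of 242678 = 194142.40, rounded up to 194143; 194,143 required, 194,196 in favor — approved.
Series B: 3/5 of 13166657 = 7899994.20, rounded up to 7899995; 7,899,995 required, 7,899,995 in favor — approved.
Series C: 3/5 of 15010436 = 9006261.60, rounded up to 9006262; 9,006,262 required, 9,004,961 in favor — not approved.

Not approved — the Series C shares did not give the required vote.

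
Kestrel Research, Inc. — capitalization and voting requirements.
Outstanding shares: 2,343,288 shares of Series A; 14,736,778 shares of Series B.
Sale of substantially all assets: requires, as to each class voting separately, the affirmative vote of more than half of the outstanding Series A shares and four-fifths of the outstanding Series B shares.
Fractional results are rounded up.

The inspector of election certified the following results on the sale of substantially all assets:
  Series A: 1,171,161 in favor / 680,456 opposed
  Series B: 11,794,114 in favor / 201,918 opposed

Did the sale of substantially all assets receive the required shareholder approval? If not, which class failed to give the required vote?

Not approved — the Series A shares did not give the required vote.

Series A: a majority of 2343288 is 1171645; 1,171,645 required, 1,171,161 in favor — not approved.
Series B: 4/5 of 14736778 = 11789422.40, rounded up to 11789423; 11,789,423 required, 11,794,114 in favor — approved.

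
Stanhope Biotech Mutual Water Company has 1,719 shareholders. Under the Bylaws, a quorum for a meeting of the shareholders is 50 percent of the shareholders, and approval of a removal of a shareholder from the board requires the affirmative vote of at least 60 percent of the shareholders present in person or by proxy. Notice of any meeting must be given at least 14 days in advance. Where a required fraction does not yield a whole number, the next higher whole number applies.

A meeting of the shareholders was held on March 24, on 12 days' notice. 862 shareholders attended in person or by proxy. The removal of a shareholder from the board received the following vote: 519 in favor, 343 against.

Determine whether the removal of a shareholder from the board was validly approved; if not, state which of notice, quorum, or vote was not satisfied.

Notice: 12 days given; 14 required. Not satisfied.
Quorum: 50% of 1,719 = 859.50, rounded up to 860; 862 present. Satisfied.
Vote: requires three-fifths of those present (862); 3/5 of 862 = 517.20, rounded up to 518, so 518 needed; 519 in favor. Satisfied.

Invalid — notice requirement not satisfied.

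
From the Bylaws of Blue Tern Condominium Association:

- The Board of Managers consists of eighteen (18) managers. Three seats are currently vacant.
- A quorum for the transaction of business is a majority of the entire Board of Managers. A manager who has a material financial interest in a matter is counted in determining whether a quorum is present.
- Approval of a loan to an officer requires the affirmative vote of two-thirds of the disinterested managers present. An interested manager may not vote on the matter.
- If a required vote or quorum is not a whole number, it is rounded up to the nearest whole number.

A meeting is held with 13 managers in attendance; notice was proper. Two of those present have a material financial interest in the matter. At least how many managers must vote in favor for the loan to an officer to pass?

8

The loan to an officer requires two-thirds of the disinterested managers present (13 − 2 = 11).
2/3 of 11 = 7.33, rounded up to 8.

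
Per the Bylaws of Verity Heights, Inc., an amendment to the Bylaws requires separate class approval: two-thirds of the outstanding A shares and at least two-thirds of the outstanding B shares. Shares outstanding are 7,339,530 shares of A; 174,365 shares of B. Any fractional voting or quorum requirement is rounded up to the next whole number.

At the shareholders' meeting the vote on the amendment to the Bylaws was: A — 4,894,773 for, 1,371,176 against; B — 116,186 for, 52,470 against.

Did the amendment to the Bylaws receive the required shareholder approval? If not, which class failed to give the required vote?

Not approved — the B shares did not give the required vote.

A: 2/3 of 7339530 = 4893020; 4,893,020 required, 4,894,773 in favor — approved.
B: 2/3 of 174365 = 116243.33, rounded up to 116244; 116,244 required, 116,186 in favor — not approved.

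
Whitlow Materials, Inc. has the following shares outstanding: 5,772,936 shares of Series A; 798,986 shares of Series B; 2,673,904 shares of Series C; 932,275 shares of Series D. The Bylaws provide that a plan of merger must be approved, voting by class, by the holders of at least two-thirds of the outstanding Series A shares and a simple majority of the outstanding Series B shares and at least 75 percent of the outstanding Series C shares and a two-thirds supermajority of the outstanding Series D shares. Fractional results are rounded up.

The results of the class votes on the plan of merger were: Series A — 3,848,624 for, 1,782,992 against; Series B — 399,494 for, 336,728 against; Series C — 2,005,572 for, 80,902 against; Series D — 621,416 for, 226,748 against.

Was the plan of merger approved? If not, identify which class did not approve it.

Not approved — the Series D shares did not give the required vote.

Series A: 2/3 of 5772936 = 3848624; 3,848,624 required, 3,848,624 in favor — approved.
Series B: a majority of 798986 is 399494; 399,494 required, 399,494 in favor — approved.
Series C: 3/4 of 2673904 = 2005428; 2,005,428 required, 2,005,572 in favor — approved.
Series D: 2/3 of 932275 = 621516.67, rounded up to 621517; 621,517 required, 621,416 in favor — not approved.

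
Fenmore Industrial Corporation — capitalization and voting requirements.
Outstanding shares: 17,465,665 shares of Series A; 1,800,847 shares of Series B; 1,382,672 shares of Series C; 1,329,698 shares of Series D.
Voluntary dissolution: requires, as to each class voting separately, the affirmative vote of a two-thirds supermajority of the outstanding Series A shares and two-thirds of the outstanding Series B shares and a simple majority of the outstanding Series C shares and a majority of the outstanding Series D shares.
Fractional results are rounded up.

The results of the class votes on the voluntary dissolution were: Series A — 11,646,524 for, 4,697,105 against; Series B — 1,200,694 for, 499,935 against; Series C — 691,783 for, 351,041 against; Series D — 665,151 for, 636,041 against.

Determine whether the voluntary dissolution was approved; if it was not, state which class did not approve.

Series A: 2/3 of 17465665 = 11643776.67, rounded up to 11643777; 11,643,777 required, 11,646,524 in favor — approved.
Series B: 2/3 of 1800847 = 1200564.67, rounded up to 1200565; 1,200,565 required, 1,200,694 in favor — approved.
Series C: a majority of 1382672 is 691337; 691,337 required, 691,783 in favor — approved.
Series D: a majority of 1329698 is 664850; 664,850 required, 665,151 in favor — approved.

Approved — every class gave the required vote.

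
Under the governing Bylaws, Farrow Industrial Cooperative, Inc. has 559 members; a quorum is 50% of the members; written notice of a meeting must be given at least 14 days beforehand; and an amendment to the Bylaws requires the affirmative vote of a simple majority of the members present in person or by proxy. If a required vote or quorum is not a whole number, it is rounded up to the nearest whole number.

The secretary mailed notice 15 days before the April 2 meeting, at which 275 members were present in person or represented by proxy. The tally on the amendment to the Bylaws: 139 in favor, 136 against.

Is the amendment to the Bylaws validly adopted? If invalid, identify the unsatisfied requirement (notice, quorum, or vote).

Invalid — quorum requirement not satisfied.

Notice: 15 days given; 14 required. Satisfied.
Quorum: 50% of 559 = 279.50, rounded up to 280; 275 present. Not satisfied.
Vote: requires a majority of those present (275); a majority of 275 is 138, so 138 needed; 139 in favor. Satisfied.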